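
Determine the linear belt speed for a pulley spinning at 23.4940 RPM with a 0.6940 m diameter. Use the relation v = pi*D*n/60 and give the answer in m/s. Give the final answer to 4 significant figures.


v = pi * 0.6940 * 23.4940 / 60
v = 0.8537 m/s


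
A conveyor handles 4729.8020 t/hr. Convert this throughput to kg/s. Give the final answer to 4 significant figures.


m_dot = 4729.8020 * 1000 / 3600
m_dot = 1314 kg/s


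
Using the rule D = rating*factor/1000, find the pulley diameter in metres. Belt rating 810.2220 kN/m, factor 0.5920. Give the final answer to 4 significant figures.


D = 810.2220 * 0.5920 / 1000
D = 0.4797 m


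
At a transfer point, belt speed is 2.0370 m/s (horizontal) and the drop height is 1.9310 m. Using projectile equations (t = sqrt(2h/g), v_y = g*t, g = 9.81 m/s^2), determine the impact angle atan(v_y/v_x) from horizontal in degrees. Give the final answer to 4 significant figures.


t = sqrt(2*1.9310/9.81) = 0.627439 s
v_y = 9.81 * 0.627439 = 6.15518 m/s
angle = atan(6.15518 / 2.0370) = 71.69 deg


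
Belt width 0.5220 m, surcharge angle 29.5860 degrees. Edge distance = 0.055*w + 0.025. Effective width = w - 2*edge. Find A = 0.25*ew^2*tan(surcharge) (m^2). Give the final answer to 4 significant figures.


edge = 0.055*0.5220 + 0.025 = 0.05371 m
ew = 0.5220 - 2*0.05371 = 0.41458 m
A = 0.25 * 0.41458^2 * tan(29.5860 deg)
A = 0.02440 m^2


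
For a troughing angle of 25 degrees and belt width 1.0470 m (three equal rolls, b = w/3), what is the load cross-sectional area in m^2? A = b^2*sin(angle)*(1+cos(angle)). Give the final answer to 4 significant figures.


b = 1.0470/3 = 0.349 m
A = 0.349^2 * sin(25 deg) * (1 + cos(25 deg))
A = 0.09813 m^2


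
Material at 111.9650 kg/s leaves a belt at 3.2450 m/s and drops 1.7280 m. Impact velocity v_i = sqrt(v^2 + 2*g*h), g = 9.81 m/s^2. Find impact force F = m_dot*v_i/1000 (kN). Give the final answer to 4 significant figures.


v_i = sqrt(3.2450^2 + 2*9.81*1.7280) = 6.66584 m/s
F = 111.9650 * 6.66584 / 1000
F = 0.7463 kN


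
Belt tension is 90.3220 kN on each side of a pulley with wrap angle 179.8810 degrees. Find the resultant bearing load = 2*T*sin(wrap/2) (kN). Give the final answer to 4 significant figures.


F = 2 * 90.3220 * sin(179.8810/2 deg)
F = 180.6 kN


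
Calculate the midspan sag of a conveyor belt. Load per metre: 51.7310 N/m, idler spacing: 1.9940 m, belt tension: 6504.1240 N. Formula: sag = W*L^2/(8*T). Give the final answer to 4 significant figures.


sag = 51.7310 * 1.9940^2 / (8 * 6504.1240)
sag = 0.003953 m


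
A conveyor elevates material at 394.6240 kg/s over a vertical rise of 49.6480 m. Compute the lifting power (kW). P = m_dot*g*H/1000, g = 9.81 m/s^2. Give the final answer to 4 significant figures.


P = 394.6240 * 9.81 * 49.6480 / 1000
P = 192.2 kW


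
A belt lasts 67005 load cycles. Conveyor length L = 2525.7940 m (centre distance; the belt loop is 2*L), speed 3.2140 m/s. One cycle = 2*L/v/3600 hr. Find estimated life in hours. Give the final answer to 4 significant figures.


cycle_time = 2 * 2525.7940 / 3.2140 / 3600 = 0.436596 hr
life = 67005 * 0.436596 = 29250 hours


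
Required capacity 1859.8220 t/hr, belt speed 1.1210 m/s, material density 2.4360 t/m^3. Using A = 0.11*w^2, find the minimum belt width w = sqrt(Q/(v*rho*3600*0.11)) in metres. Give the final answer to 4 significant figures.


A_req = 1859.8220 / (1.1210 * 2.4360 * 3600) = 0.189185 m^2
w = sqrt(0.189185 / 0.11)
w = 1.311 m


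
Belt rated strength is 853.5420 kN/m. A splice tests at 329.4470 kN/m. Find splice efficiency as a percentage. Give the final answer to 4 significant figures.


Eff = 329.4470 / 853.5420 * 100
Eff = 38.60 %


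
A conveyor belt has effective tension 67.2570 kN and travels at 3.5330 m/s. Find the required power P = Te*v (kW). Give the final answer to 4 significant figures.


P = Te * v = 67.2570 * 3.5330
P = 237.6 kW


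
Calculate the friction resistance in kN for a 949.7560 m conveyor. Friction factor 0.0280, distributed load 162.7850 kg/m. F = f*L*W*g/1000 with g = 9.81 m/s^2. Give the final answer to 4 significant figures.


F = 0.0280 * 949.7560 * 162.7850 * 9.81 / 1000
F = 42.47 kN


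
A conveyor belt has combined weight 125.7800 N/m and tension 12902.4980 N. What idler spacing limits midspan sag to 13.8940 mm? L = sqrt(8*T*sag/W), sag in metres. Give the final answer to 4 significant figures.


sag = 13.8940/1000 = 0.013894 m
L = sqrt(8 * 12902.4980 * 0.013894 / 125.7800)
L = 3.377 m


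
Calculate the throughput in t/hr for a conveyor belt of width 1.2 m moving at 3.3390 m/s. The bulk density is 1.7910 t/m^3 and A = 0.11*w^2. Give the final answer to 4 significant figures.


A = 0.11 * 1.2^2 = 0.1584 m^2
C = 0.1584 * 3.3390 * 1.7910 * 3600
C = 3410 t/hr


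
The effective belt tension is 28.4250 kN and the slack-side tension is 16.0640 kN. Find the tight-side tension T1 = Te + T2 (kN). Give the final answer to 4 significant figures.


T1 = Te + T2 = 28.4250 + 16.0640
T1 = 44.49 kN


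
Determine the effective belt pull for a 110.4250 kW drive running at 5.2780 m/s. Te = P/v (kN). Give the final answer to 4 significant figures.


Te = P / v = 110.4250 / 5.2780
Te = 20.92 kN


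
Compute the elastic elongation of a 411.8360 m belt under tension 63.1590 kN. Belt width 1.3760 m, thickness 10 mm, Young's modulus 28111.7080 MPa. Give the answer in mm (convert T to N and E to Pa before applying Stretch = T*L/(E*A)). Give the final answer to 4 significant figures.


A = 1.3760 * 0.01 = 0.01376 m^2
Stretch = 63.1590*1000 * 411.8360 / (28111.7080e6 * 0.01376) * 1000
Stretch = 67.24 mm


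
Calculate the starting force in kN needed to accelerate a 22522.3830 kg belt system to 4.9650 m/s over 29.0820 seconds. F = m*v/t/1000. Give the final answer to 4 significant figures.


F = 22522.3830 * 4.9650 / 29.0820 / 1000
F = 3.845 kN


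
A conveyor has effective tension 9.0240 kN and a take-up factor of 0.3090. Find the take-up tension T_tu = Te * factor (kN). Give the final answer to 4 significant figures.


T_tu = 9.0240 * 0.3090
T_tu = 2.788 kN


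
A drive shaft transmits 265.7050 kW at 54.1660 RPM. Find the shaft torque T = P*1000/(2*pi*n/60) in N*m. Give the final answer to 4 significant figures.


omega = 2*pi*54.1660/60 = 5.67225 rad/s
T = 265.7050*1000 / 5.67225
T = 46840 N*m


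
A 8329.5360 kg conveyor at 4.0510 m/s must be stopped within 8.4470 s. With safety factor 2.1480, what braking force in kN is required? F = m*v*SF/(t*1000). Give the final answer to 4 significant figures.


F = 8329.5360 * 4.0510 / 8.4470 * 2.1480 / 1000
F = 8.581 kN


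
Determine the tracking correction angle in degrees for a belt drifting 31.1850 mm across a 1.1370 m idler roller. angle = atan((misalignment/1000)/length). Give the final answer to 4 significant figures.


misalign_m = 31.1850 / 1000 = 0.031185 m
angle = atan(0.031185 / 1.1370)
angle = 1.571 deg


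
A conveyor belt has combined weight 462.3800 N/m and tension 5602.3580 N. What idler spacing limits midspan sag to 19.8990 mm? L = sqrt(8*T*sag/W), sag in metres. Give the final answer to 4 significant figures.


sag = 19.8990/1000 = 0.019899 m
L = sqrt(8 * 5602.3580 * 0.019899 / 462.3800)
L = 1.389 m


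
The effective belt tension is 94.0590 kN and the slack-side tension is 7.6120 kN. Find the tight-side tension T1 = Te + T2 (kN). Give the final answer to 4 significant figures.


T1 = Te + T2 = 94.0590 + 7.6120
T1 = 101.7 kN


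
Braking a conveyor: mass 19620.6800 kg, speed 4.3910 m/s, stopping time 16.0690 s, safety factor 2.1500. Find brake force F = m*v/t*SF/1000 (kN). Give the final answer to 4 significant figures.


F = 19620.6800 * 4.3910 / 16.0690 * 2.1500 / 1000
F = 11.53 kN


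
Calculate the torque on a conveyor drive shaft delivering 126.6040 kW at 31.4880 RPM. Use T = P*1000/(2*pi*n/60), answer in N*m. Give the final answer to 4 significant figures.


omega = 2*pi*31.4880/60 = 3.29742 rad/s
T = 126.6040*1000 / 3.29742
T = 38390 N*m


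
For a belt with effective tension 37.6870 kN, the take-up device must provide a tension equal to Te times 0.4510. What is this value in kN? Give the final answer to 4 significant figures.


T_tu = 37.6870 * 0.4510
T_tu = 17.00 kN


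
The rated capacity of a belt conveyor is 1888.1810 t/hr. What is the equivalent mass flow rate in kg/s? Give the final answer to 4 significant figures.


m_dot = 1888.1810 * 1000 / 3600
m_dot = 524.5 kg/s


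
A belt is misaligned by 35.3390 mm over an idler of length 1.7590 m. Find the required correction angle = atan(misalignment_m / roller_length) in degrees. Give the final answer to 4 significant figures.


misalign_m = 35.3390 / 1000 = 0.035339 m
angle = atan(0.035339 / 1.7590)
angle = 1.151 deg


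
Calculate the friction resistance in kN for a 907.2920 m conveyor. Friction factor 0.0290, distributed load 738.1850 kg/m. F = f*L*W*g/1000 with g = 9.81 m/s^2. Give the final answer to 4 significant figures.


F = 0.0290 * 907.2920 * 738.1850 * 9.81 / 1000
F = 190.5 kN


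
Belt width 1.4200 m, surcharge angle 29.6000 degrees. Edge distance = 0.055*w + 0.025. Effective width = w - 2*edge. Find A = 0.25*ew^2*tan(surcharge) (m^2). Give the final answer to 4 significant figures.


edge = 0.055*1.4200 + 0.025 = 0.1031 m
ew = 1.4200 - 2*0.1031 = 1.2138 m
A = 0.25 * 1.2138^2 * tan(29.6000 deg)
A = 0.2092 m^2


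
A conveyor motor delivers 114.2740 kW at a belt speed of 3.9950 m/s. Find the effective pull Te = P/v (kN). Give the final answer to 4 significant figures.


Te = P / v = 114.2740 / 3.9950
Te = 28.60 kN


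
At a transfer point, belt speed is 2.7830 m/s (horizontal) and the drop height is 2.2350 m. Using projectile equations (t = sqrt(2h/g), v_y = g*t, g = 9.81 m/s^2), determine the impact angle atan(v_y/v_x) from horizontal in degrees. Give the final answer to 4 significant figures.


t = sqrt(2*2.2350/9.81) = 0.675024 s
v_y = 9.81 * 0.675024 = 6.62199 m/s
angle = atan(6.62199 / 2.7830) = 67.20 deg


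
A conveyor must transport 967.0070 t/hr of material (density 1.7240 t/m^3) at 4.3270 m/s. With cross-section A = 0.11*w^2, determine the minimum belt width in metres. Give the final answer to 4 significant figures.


A_req = 967.0070 / (4.3270 * 1.7240 * 3600) = 0.0360083 m^2
w = sqrt(0.0360083 / 0.11)
w = 0.5721 m


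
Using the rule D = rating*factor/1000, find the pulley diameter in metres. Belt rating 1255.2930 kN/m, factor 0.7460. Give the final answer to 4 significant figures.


D = 1255.2930 * 0.7460 / 1000
D = 0.9364 m


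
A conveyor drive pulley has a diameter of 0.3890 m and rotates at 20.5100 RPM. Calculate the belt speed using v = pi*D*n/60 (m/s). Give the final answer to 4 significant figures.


v = pi * 0.3890 * 20.5100 / 60
v = 0.4177 m/s


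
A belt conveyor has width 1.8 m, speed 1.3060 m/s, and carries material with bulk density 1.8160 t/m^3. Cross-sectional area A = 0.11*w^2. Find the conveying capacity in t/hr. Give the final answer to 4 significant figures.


A = 0.11 * 1.8^2 = 0.3564 m^2
C = 0.3564 * 1.3060 * 1.8160 * 3600
C = 3043 t/hr


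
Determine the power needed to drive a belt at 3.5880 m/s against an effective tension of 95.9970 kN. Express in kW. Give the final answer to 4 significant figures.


P = Te * v = 95.9970 * 3.5880
P = 344.4 kW


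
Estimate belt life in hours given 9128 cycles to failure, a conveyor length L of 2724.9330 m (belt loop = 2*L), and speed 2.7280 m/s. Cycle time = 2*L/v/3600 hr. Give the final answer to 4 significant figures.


cycle_time = 2 * 2724.9330 / 2.7280 / 3600 = 0.554931 hr
life = 9128 * 0.554931 = 5065 hours


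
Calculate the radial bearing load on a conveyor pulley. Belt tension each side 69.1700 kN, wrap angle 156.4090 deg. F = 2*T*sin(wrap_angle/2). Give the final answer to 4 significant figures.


F = 2 * 69.1700 * sin(156.4090/2 deg)
F = 135.4 kN


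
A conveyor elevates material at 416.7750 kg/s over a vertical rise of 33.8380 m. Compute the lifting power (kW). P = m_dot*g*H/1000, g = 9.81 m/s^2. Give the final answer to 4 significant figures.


P = 416.7750 * 9.81 * 33.8380 / 1000
P = 138.3 kW


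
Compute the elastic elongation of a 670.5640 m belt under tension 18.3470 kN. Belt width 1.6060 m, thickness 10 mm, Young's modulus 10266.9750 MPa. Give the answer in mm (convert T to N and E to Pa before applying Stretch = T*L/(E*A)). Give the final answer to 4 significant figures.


A = 1.6060 * 0.01 = 0.01606 m^2
Stretch = 18.3470*1000 * 670.5640 / (10266.9750e6 * 0.01606) * 1000
Stretch = 74.61 mm


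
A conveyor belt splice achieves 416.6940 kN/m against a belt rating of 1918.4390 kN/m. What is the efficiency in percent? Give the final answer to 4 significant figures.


Eff = 416.6940 / 1918.4390 * 100
Eff = 21.72 %


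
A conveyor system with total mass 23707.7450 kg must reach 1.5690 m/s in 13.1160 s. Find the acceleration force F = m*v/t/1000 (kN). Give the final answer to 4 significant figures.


F = 23707.7450 * 1.5690 / 13.1160 / 1000
F = 2.836 kN


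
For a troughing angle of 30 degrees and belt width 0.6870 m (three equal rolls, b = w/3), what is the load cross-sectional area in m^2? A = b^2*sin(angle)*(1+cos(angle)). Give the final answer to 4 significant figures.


b = 0.6870/3 = 0.229 m
A = 0.229^2 * sin(30 deg) * (1 + cos(30 deg))
A = 0.04893 m^2


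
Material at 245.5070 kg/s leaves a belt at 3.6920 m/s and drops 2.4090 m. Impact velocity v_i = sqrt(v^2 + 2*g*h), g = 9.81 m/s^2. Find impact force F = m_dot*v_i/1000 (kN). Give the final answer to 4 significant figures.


v_i = sqrt(3.6920^2 + 2*9.81*2.4090) = 7.80355 m/s
F = 245.5070 * 7.80355 / 1000
F = 1.916 kN


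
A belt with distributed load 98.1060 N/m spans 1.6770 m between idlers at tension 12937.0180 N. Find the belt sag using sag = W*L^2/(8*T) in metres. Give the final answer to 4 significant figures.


sag = 98.1060 * 1.6770^2 / (8 * 12937.0180)
sag = 0.002666 m


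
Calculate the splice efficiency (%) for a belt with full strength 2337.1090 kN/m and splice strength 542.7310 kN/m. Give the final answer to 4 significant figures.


Eff = 542.7310 / 2337.1090 * 100
Eff = 23.22 %


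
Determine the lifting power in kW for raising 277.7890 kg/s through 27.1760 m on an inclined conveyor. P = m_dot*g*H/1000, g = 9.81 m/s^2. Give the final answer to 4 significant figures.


P = 277.7890 * 9.81 * 27.1760 / 1000
P = 74.06 kW


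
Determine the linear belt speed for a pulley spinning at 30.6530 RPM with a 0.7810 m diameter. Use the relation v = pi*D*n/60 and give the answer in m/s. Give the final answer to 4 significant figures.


v = pi * 0.7810 * 30.6530 / 60
v = 1.253 m/s


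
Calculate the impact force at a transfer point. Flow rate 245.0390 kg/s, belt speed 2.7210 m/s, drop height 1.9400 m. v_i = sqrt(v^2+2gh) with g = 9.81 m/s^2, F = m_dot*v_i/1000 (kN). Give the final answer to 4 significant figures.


v_i = sqrt(2.7210^2 + 2*9.81*1.9400) = 6.7429 m/s
F = 245.0390 * 6.7429 / 1000
F = 1.652 kN


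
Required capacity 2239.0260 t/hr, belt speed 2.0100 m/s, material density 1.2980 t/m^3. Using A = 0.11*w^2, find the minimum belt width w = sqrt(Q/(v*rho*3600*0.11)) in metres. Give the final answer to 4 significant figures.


A_req = 2239.0260 / (2.0100 * 1.2980 * 3600) = 0.238389 m^2
w = sqrt(0.238389 / 0.11)
w = 1.472 m


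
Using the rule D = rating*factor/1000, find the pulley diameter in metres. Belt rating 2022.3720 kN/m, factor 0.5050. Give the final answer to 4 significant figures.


D = 2022.3720 * 0.5050 / 1000
D = 1.021 m


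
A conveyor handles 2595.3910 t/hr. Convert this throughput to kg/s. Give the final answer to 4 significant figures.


m_dot = 2595.3910 * 1000 / 3600
m_dot = 720.9 kg/s


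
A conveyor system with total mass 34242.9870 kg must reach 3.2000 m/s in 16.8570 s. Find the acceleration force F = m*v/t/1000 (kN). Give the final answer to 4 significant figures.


F = 34242.9870 * 3.2000 / 16.8570 / 1000
F = 6.500 kN


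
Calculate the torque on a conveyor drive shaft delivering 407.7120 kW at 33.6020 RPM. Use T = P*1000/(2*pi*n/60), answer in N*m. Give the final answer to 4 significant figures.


omega = 2*pi*33.6020/60 = 3.51879 rad/s
T = 407.7120*1000 / 3.51879
T = 115900 N*m


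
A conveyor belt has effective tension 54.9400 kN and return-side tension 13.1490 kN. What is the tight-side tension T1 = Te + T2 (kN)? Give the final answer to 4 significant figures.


T1 = Te + T2 = 54.9400 + 13.1490
T1 = 68.09 kN


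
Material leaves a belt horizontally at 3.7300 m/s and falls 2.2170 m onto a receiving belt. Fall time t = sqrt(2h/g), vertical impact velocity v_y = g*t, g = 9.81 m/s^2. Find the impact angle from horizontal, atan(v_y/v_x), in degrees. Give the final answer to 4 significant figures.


t = sqrt(2*2.2170/9.81) = 0.6723 s
v_y = 9.81 * 0.6723 = 6.59526 m/s
angle = atan(6.59526 / 3.7300) = 60.51 deg


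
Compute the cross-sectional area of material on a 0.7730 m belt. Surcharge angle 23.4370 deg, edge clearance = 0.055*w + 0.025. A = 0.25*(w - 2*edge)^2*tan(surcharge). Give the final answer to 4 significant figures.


edge = 0.055*0.7730 + 0.025 = 0.067515 m
ew = 0.7730 - 2*0.067515 = 0.63797 m
A = 0.25 * 0.63797^2 * tan(23.4370 deg)
A = 0.04411 m^2


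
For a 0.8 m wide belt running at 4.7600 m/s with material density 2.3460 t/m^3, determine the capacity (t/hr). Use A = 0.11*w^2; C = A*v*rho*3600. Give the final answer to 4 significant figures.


A = 0.11 * 0.8^2 = 0.0704 m^2
C = 0.0704 * 4.7600 * 2.3460 * 3600
C = 2830 t/hr


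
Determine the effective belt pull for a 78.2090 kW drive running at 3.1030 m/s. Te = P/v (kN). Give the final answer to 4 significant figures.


Te = P / v = 78.2090 / 3.1030
Te = 25.20 kN


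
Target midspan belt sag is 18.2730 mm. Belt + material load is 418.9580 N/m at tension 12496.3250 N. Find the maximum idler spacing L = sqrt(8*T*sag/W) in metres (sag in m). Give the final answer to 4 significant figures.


sag = 18.2730/1000 = 0.018273 m
L = sqrt(8 * 12496.3250 * 0.018273 / 418.9580)
L = 2.088 m


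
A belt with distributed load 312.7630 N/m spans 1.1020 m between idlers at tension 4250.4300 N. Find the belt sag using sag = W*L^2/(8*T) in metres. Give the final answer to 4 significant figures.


sag = 312.7630 * 1.1020^2 / (8 * 4250.4300)
sag = 0.01117 m


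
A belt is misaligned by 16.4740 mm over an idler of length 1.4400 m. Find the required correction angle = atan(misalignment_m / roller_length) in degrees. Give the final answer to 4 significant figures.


misalign_m = 16.4740 / 1000 = 0.016474 m
angle = atan(0.016474 / 1.4400)
angle = 0.6555 deg


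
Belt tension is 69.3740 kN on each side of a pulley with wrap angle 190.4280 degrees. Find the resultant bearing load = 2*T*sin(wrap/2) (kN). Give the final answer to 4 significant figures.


F = 2 * 69.3740 * sin(190.4280/2 deg)
F = 138.2 kN


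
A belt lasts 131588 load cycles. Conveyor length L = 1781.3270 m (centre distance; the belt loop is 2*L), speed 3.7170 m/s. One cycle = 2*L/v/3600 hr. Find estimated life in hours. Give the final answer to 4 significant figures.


cycle_time = 2 * 1781.3270 / 3.7170 / 3600 = 0.266243 hr
life = 131588 * 0.266243 = 35030 hours


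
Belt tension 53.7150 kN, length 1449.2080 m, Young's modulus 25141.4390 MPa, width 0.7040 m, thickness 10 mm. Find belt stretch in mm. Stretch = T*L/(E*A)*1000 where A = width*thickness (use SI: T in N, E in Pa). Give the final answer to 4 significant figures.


A = 0.7040 * 0.01 = 0.00704 m^2
Stretch = 53.7150*1000 * 1449.2080 / (25141.4390e6 * 0.00704) * 1000
Stretch = 439.8 mm


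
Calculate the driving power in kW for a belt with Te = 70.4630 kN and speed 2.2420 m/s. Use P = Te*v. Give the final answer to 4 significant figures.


P = Te * v = 70.4630 * 2.2420
P = 158.0 kW


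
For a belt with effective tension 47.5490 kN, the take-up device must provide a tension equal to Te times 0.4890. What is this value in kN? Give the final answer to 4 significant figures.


T_tu = 47.5490 * 0.4890
T_tu = 23.25 kN


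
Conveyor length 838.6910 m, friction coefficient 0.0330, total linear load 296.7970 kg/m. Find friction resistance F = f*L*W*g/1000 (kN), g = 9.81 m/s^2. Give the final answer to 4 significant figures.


F = 0.0330 * 838.6910 * 296.7970 * 9.81 / 1000
F = 80.58 kN


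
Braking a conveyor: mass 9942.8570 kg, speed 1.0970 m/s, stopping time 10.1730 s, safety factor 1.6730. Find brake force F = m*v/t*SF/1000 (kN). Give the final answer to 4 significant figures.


F = 9942.8570 * 1.0970 / 10.1730 * 1.6730 / 1000
F = 1.794 kN


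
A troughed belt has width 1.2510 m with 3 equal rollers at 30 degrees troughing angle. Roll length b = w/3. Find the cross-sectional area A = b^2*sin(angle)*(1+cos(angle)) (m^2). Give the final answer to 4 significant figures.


b = 1.2510/3 = 0.417 m
A = 0.417^2 * sin(30 deg) * (1 + cos(30 deg))
A = 0.1622 m^2


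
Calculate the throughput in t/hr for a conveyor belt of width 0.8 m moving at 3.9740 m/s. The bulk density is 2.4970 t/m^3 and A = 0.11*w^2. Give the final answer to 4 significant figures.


A = 0.11 * 0.8^2 = 0.0704 m^2
C = 0.0704 * 3.9740 * 2.4970 * 3600
C = 2515 t/hr


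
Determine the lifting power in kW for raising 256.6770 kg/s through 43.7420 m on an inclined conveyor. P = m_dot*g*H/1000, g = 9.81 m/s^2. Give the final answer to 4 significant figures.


P = 256.6770 * 9.81 * 43.7420 / 1000
P = 110.1 kW


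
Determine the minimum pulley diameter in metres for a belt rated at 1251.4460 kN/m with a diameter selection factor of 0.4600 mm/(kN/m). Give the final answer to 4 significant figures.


D = 1251.4460 * 0.4600 / 1000
D = 0.5757 m


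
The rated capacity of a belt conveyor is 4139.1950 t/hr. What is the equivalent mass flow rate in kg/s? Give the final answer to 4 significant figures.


m_dot = 4139.1950 * 1000 / 3600
m_dot = 1150 kg/s


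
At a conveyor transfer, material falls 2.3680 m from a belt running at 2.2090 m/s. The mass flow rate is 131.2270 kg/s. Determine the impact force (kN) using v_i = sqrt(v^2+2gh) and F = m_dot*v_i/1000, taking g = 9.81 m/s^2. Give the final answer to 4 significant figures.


v_i = sqrt(2.2090^2 + 2*9.81*2.3680) = 7.16518 m/s
F = 131.2270 * 7.16518 / 1000
F = 0.9403 kN


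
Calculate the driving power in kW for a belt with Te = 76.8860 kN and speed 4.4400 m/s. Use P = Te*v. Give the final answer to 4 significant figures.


P = Te * v = 76.8860 * 4.4400
P = 341.4 kW


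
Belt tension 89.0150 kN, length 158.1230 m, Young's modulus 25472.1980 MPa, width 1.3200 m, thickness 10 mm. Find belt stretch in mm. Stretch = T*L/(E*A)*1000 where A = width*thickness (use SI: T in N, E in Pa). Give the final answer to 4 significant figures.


A = 1.3200 * 0.01 = 0.01320 m^2
Stretch = 89.0150*1000 * 158.1230 / (25472.1980e6 * 0.01320) * 1000
Stretch = 41.86 mm


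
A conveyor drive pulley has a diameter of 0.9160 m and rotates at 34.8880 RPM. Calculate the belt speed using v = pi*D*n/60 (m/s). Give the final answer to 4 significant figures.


v = pi * 0.9160 * 34.8880 / 60
v = 1.673 m/s


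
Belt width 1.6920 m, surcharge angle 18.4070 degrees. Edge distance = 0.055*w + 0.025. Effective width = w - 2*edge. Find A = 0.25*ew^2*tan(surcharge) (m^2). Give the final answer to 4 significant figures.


edge = 0.055*1.6920 + 0.025 = 0.11806 m
ew = 1.6920 - 2*0.11806 = 1.45588 m
A = 0.25 * 1.45588^2 * tan(18.4070 deg)
A = 0.1763 m^2


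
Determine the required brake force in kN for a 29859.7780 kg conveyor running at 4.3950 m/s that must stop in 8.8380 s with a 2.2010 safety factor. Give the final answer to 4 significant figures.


F = 29859.7780 * 4.3950 / 8.8380 * 2.2010 / 1000
F = 32.68 kN


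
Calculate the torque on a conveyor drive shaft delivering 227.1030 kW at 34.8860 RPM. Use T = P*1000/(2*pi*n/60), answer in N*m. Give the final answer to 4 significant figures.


omega = 2*pi*34.8860/60 = 3.65325 rad/s
T = 227.1030*1000 / 3.65325
T = 62160 N*m


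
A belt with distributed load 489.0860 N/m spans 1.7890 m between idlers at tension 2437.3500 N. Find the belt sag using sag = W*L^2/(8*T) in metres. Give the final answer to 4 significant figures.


sag = 489.0860 * 1.7890^2 / (8 * 2437.3500)
sag = 0.08028 m


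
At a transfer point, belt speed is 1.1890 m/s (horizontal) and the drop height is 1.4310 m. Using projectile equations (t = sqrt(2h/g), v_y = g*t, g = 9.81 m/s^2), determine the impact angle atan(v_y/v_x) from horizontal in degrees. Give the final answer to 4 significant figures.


t = sqrt(2*1.4310/9.81) = 0.540133 s
v_y = 9.81 * 0.540133 = 5.2987 m/s
angle = atan(5.2987 / 1.1890) = 77.35 deg


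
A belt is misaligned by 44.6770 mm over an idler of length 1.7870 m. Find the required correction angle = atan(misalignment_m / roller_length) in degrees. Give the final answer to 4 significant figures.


misalign_m = 44.6770 / 1000 = 0.044677 m
angle = atan(0.044677 / 1.7870)
angle = 1.432 deg


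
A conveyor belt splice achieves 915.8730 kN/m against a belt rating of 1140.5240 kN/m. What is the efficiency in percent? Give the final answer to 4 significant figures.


Eff = 915.8730 / 1140.5240 * 100
Eff = 80.30 %


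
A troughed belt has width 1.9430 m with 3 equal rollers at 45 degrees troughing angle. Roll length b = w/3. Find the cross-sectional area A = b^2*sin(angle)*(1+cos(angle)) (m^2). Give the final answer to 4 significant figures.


b = 1.9430/3 = 0.647667 m
A = 0.647667^2 * sin(45 deg) * (1 + cos(45 deg))
A = 0.5063 m^2


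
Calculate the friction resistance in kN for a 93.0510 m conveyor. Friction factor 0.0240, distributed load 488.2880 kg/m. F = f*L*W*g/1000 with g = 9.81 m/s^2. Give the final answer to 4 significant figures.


F = 0.0240 * 93.0510 * 488.2880 * 9.81 / 1000
F = 10.70 kN


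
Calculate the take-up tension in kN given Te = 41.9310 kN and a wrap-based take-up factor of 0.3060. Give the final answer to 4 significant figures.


T_tu = 41.9310 * 0.3060
T_tu = 12.83 kN


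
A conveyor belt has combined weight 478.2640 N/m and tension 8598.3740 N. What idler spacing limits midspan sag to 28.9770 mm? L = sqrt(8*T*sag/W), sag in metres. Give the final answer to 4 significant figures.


sag = 28.9770/1000 = 0.028977 m
L = sqrt(8 * 8598.3740 * 0.028977 / 478.2640)
L = 2.041 m


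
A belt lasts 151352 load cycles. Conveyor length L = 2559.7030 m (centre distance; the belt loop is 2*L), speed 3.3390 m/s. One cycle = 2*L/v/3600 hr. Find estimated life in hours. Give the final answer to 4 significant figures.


cycle_time = 2 * 2559.7030 / 3.3390 / 3600 = 0.425893 hr
life = 151352 * 0.425893 = 64460 hours


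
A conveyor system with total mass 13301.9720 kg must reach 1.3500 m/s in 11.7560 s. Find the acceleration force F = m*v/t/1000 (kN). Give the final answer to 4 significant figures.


F = 13301.9720 * 1.3500 / 11.7560 / 1000
F = 1.528 kN


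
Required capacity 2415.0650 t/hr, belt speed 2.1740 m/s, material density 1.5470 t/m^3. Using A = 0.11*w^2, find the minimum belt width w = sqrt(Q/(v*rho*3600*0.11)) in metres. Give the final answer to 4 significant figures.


A_req = 2415.0650 / (2.1740 * 1.5470 * 3600) = 0.199469 m^2
w = sqrt(0.199469 / 0.11)
w = 1.347 m


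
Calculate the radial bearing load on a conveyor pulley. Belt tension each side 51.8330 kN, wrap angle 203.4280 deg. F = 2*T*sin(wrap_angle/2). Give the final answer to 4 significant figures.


F = 2 * 51.8330 * sin(203.4280/2 deg)
F = 101.5 kN


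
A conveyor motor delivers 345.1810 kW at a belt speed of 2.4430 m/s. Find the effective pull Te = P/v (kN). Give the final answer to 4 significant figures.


Te = P / v = 345.1810 / 2.4430
Te = 141.3 kN


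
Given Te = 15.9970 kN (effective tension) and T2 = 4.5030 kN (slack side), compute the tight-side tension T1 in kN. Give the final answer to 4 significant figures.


T1 = Te + T2 = 15.9970 + 4.5030
T1 = 20.50 kN


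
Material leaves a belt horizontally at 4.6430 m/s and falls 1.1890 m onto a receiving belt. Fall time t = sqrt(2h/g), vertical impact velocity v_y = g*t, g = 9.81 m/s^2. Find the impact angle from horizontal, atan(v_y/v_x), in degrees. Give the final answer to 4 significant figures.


t = sqrt(2*1.1890/9.81) = 0.492347 s
v_y = 9.81 * 0.492347 = 4.82992 m/s
angle = atan(4.82992 / 4.6430) = 46.13 deg


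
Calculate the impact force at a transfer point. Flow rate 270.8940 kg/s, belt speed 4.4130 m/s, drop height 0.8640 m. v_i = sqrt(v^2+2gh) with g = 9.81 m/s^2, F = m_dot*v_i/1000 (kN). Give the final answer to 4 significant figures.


v_i = sqrt(4.4130^2 + 2*9.81*0.8640) = 6.03542 m/s
F = 270.8940 * 6.03542 / 1000
F = 1.635 kN


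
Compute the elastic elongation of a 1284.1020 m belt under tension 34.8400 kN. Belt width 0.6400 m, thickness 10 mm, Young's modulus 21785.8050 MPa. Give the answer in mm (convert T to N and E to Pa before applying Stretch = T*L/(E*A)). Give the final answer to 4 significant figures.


A = 0.6400 * 0.01 = 0.00640 m^2
Stretch = 34.8400*1000 * 1284.1020 / (21785.8050e6 * 0.00640) * 1000
Stretch = 320.9 mm


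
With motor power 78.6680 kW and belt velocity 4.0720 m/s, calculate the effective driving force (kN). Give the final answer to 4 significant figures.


Te = P / v = 78.6680 / 4.0720
Te = 19.32 kN


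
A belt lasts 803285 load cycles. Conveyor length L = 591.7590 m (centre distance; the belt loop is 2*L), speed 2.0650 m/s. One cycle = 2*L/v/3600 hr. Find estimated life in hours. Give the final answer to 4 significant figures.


cycle_time = 2 * 591.7590 / 2.0650 / 3600 = 0.159203 hr
life = 803285 * 0.159203 = 127900 hours


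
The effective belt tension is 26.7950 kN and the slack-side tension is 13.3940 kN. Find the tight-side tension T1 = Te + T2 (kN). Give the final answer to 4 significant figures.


T1 = Te + T2 = 26.7950 + 13.3940
T1 = 40.19 kN


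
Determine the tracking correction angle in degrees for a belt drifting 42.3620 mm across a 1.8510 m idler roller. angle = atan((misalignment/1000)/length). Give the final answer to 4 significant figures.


misalign_m = 42.3620 / 1000 = 0.042362 m
angle = atan(0.042362 / 1.8510)
angle = 1.311 deg


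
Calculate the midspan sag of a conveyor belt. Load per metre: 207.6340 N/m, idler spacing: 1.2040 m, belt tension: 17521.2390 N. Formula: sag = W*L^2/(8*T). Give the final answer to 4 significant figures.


sag = 207.6340 * 1.2040^2 / (8 * 17521.2390)
sag = 0.002147 m


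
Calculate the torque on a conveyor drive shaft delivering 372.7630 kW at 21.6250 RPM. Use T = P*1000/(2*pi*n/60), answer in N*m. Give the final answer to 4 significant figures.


omega = 2*pi*21.6250/60 = 2.26456 rad/s
T = 372.7630*1000 / 2.26456
T = 164600 N*m


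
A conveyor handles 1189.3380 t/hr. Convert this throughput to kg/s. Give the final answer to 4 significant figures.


m_dot = 1189.3380 * 1000 / 3600
m_dot = 330.4 kg/s


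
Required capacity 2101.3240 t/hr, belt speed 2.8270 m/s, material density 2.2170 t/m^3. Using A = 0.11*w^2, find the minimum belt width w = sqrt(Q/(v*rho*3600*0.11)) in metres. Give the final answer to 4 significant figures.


A_req = 2101.3240 / (2.8270 * 2.2170 * 3600) = 0.093132 m^2
w = sqrt(0.093132 / 0.11)
w = 0.9201 m


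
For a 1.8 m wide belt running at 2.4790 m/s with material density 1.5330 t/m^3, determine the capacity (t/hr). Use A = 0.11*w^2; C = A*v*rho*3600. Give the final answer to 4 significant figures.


A = 0.11 * 1.8^2 = 0.3564 m^2
C = 0.3564 * 2.4790 * 1.5330 * 3600
C = 4876 t/hr


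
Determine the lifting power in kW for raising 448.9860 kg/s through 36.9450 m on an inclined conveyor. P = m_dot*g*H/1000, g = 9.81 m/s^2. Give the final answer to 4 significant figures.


P = 448.9860 * 9.81 * 36.9450 / 1000
P = 162.7 kW


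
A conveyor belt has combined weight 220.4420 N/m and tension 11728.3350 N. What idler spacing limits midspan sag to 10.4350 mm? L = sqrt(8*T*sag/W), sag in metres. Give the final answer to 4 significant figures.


sag = 10.4350/1000 = 0.010435 m
L = sqrt(8 * 11728.3350 * 0.010435 / 220.4420)
L = 2.107 m


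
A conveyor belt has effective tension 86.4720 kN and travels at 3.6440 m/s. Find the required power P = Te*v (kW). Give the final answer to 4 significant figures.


P = Te * v = 86.4720 * 3.6440
P = 315.1 kW


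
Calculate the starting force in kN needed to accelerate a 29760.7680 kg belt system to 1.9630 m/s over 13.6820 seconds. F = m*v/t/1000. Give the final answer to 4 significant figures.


F = 29760.7680 * 1.9630 / 13.6820 / 1000
F = 4.270 kN


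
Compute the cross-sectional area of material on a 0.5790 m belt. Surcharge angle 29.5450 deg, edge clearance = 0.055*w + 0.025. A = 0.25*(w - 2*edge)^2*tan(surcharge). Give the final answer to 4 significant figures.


edge = 0.055*0.5790 + 0.025 = 0.056845 m
ew = 0.5790 - 2*0.056845 = 0.46531 m
A = 0.25 * 0.46531^2 * tan(29.5450 deg)
A = 0.03068 m^2


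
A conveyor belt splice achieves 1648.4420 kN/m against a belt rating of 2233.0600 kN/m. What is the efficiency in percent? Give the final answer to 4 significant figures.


Eff = 1648.4420 / 2233.0600 * 100
Eff = 73.82 %


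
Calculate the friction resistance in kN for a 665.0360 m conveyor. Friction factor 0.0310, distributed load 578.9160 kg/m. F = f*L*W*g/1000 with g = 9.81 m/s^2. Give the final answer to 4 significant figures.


F = 0.0310 * 665.0360 * 578.9160 * 9.81 / 1000
F = 117.1 kN


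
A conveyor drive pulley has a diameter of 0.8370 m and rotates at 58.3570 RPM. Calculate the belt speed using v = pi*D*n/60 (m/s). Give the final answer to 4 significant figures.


v = pi * 0.8370 * 58.3570 / 60
v = 2.558 m/s


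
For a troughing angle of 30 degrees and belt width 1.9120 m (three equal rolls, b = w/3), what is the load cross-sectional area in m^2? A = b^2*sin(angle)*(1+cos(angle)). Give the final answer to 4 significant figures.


b = 1.9120/3 = 0.637333 m
A = 0.637333^2 * sin(30 deg) * (1 + cos(30 deg))
A = 0.3790 m^2


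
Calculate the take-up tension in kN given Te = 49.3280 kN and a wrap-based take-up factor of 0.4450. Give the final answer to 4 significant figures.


T_tu = 49.3280 * 0.4450
T_tu = 21.95 kN


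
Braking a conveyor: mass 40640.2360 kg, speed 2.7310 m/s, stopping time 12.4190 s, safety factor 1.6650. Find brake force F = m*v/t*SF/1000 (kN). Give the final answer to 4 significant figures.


F = 40640.2360 * 2.7310 / 12.4190 * 1.6650 / 1000
F = 14.88 kN


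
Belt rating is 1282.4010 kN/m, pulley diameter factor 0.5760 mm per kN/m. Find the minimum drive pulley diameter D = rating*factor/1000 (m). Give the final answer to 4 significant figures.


D = 1282.4010 * 0.5760 / 1000
D = 0.7387 m


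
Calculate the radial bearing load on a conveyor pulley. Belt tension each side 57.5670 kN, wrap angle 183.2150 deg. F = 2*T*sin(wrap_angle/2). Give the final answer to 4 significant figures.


F = 2 * 57.5670 * sin(183.2150/2 deg)
F = 115.1 kN


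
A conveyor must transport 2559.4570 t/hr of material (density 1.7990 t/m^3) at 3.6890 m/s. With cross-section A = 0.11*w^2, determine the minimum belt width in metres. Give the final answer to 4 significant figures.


A_req = 2559.4570 / (3.6890 * 1.7990 * 3600) = 0.107129 m^2
w = sqrt(0.107129 / 0.11)
w = 0.9869 m


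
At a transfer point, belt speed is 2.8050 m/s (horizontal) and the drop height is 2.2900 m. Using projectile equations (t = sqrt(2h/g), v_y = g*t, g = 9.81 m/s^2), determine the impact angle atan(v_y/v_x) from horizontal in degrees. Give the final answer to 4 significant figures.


t = sqrt(2*2.2900/9.81) = 0.683279 s
v_y = 9.81 * 0.683279 = 6.70297 m/s
angle = atan(6.70297 / 2.8050) = 67.29 deg


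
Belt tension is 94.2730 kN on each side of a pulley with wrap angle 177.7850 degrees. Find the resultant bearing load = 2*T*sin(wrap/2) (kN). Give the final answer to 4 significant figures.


F = 2 * 94.2730 * sin(177.7850/2 deg)
F = 188.5 kN


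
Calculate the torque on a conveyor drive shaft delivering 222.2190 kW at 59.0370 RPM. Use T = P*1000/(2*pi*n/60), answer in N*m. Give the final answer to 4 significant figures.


omega = 2*pi*59.0370/60 = 6.18234 rad/s
T = 222.2190*1000 / 6.18234
T = 35940 N*m


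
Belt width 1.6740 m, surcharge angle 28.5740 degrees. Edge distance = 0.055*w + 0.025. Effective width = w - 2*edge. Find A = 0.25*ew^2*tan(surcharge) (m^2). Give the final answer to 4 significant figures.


edge = 0.055*1.6740 + 0.025 = 0.11707 m
ew = 1.6740 - 2*0.11707 = 1.43986 m
A = 0.25 * 1.43986^2 * tan(28.5740 deg)
A = 0.2823 m^2


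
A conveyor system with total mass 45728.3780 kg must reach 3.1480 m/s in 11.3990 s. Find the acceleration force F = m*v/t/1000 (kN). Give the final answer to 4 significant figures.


F = 45728.3780 * 3.1480 / 11.3990 / 1000
F = 12.63 kN


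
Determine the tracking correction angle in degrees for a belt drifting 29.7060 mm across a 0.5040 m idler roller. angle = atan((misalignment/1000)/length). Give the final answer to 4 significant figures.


misalign_m = 29.7060 / 1000 = 0.029706 m
angle = atan(0.029706 / 0.5040)
angle = 3.373 deg


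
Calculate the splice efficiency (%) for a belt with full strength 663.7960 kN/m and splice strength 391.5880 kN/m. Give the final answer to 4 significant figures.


Eff = 391.5880 / 663.7960 * 100
Eff = 58.99 %


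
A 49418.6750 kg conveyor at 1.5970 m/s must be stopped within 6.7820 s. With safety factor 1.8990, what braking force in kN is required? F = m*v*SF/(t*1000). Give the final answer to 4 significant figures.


F = 49418.6750 * 1.5970 / 6.7820 * 1.8990 / 1000
F = 22.10 kN


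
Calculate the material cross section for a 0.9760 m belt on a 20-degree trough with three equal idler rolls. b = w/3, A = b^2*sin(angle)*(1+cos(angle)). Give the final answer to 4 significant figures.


b = 0.9760/3 = 0.325333 m
A = 0.325333^2 * sin(20 deg) * (1 + cos(20 deg))
A = 0.07022 m^2


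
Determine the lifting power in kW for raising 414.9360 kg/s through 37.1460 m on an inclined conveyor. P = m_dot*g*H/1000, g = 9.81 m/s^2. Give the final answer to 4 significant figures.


P = 414.9360 * 9.81 * 37.1460 / 1000
P = 151.2 kW


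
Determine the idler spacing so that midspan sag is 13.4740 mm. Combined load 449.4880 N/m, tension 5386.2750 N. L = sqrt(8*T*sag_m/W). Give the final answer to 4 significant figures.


sag = 13.4740/1000 = 0.013474 m
L = sqrt(8 * 5386.2750 * 0.013474 / 449.4880)
L = 1.137 m


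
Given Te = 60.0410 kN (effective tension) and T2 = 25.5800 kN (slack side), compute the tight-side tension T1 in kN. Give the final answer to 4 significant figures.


T1 = Te + T2 = 60.0410 + 25.5800
T1 = 85.62 kN


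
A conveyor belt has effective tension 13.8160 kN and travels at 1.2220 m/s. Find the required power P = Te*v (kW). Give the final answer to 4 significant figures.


P = Te * v = 13.8160 * 1.2220
P = 16.88 kW


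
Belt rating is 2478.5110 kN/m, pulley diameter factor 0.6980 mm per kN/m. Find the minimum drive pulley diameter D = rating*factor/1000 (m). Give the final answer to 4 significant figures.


D = 2478.5110 * 0.6980 / 1000
D = 1.730 m


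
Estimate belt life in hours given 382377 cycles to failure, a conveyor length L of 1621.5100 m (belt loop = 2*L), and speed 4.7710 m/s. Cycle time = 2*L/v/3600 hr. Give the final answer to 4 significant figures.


cycle_time = 2 * 1621.5100 / 4.7710 / 3600 = 0.188816 hr
life = 382377 * 0.188816 = 72200 hours


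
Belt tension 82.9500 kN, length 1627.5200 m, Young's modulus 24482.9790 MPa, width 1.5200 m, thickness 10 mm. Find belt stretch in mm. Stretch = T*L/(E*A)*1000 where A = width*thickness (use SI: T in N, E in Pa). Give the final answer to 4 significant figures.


A = 1.5200 * 0.01 = 0.01520 m^2
Stretch = 82.9500*1000 * 1627.5200 / (24482.9790e6 * 0.01520) * 1000
Stretch = 362.8 mm
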